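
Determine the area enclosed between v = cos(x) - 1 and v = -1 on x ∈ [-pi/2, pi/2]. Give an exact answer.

On [-pi/2, pi/2], (cos(x) - 1) - (-1) = cos(x) is ≥ 0 throughout, so the area is a single integral of |cos(x)|.
∫[-pi/2,pi/2] (cos(x)) dx = 2.

2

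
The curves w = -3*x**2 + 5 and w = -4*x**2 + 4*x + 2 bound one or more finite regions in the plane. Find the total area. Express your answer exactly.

Set the curves equal: -3*x**2 + 5 = -4*x**2 + 4*x + 2, so x**2 - 4*x + 3 = 0, which factors as (x - 3)*(x - 1) = 0. The curves meet at x = 1, 3.
On [1, 3], w = -4*x**2 + 4*x + 2 is on top; that piece has area ∫[1,3] (-(x**2 - 4*x + 3)) dx = 4/3.

4/3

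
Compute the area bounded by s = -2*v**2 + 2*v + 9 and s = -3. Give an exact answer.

Both boundary curves give s as a function of v, so integrate with respect to v. Setting them equal: -2*v**2 + 2*v + 12 = 0, i.e. -2*(v - 3)*(v + 2) = 0, so they meet at v = -2, 3.
For v in [-2, 3], s = -2*v**2 + 2*v + 9 is on the right; area = ∫[-2,3] (-2*v**2 + 2*v + 12) dv = 125/3.

125/3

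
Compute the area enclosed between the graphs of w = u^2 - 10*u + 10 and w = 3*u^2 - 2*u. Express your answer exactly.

Set the curves equal: u^2 - 10*u + 10 = 3*u^2 - 2*u, so -2*u^2 - 8*u + 10 = 0, which factors as -2*(u - 1)*(u + 5) = 0. The curves meet at u = -5, 1.
On [-5, 1], w = u^2 - 10*u + 10 is on top; that piece has area ∫[-5,1] (-2*u^2 - 8*u + 10) du = 72.

72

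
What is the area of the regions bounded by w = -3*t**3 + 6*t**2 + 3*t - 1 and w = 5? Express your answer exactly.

37/4

Set the curves equal: -3*t**3 + 6*t**2 + 3*t - 1 = 5, so -3*t**3 + 6*t**2 + 3*t - 6 = 0, which factors as -3*(t - 2)*(t - 1)*(t + 1) = 0. The curves meet at t = -1, 1, 2.
On [-1, 1], w = 5 is on top; that piece has area ∫[-1,1] (-(-3*t**3 + 6*t**2 + 3*t - 6)) dt = 8.
On [1, 2], w = -3*t**3 + 6*t**2 + 3*t - 1 is on top; that piece has area ∫[1,2] (-3*t**3 + 6*t**2 + 3*t - 6) dt = 5/4.
Total enclosed area = 8 + 5/4 = 37/4.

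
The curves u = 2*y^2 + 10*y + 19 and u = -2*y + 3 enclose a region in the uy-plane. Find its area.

Both boundary curves give u as a function of y, so integrate with respect to y. Setting them equal: 2*y^2 + 12*y + 16 = 0, i.e. 2*(y + 2)*(y + 4) = 0, so they meet at y = -4, -2.
For y in [-4, -2], u = 2*y^2 + 10*y + 19 is on the left; area = ∫[-4,-2] (-(2*y^2 + 12*y + 16)) dy = 8/3.

8/3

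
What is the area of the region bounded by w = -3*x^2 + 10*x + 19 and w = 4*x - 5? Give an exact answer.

Set the curves equal: -3*x^2 + 10*x + 19 = 4*x - 5, so -3*x^2 + 6*x + 24 = 0, which factors as -3*(x - 4)*(x + 2) = 0. The curves meet at x = -2, 4.
On [-2, 4], w = -3*x^2 + 10*x + 19 is on top; that piece has area ∫[-2,4] (-3*x^2 + 6*x + 24) dx = 108.

108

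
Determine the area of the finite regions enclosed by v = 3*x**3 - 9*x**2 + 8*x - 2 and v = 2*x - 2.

Set the curves equal: 3*x**3 - 9*x**2 + 8*x - 2 = 2*x - 2, so 3*x**3 - 9*x**2 + 6*x = 0, which factors as 3*x*(x - 2)*(x - 1) = 0. The curves meet at x = 0, 1, 2.
On [0, 1], v = 3*x**3 - 9*x**2 + 8*x - 2 is on top; that piece has area ∫[0,1] (3*x**3 - 9*x**2 + 6*x) dx = 3/4.
On [1, 2], v = 2*x - 2 is on top; that piece has area ∫[1,2] (-(3*x**3 - 9*x**2 + 6*x)) dx = 3/4.
Total enclosed area = 3/4 + 3/4 = 3/2.

3/2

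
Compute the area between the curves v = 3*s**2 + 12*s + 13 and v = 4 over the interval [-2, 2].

56

The difference (3*s**2 + 12*s + 13) - (4) = 3*s**2 + 12*s + 9 changes sign at s = -1 inside [-2, 2], so split the integral there.
∫[-2,-1] (3*s**2 + 12*s + 9) ds = -2; the area of that piece is 2.
∫[-1,2] (3*s**2 + 12*s + 9) ds = 54.
Total area = 2 + 54 = 56.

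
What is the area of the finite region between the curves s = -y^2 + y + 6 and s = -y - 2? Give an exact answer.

36

Both boundary curves give s as a function of y, so integrate with respect to y. Setting them equal: -y^2 + 2*y + 8 = 0, i.e. -(y - 4)*(y + 2) = 0, so they meet at y = -2, 4.
For y in [-2, 4], s = -y^2 + y + 6 is on the right; area = ∫[-2,4] (-y^2 + 2*y + 8) dy = 36.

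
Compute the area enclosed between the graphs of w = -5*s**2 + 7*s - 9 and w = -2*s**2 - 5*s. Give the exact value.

4

Set the curves equal: -5*s**2 + 7*s - 9 = -2*s**2 - 5*s, so -3*s**2 + 12*s - 9 = 0, which factors as -3*(s - 3)*(s - 1) = 0. The curves meet at s = 1, 3.
On [1, 3], w = -5*s**2 + 7*s - 9 is on top; that piece has area ∫[1,3] (-3*s**2 + 12*s - 9) ds = 4.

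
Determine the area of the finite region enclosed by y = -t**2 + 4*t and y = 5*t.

1/6

Set the curves equal: -t**2 + 4*t = 5*t, so -t**2 - t = 0, which factors as -t*(t + 1) = 0. The curves meet at t = -1, 0.
On [-1, 0], y = -t**2 + 4*t is on top; that piece has area ∫[-1,0] (-t**2 - t) dt = 1/6.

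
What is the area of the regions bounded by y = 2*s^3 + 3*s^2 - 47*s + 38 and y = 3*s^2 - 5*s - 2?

Set the curves equal: 2*s^3 + 3*s^2 - 47*s + 38 = 3*s^2 - 5*s - 2, so 2*s^3 - 42*s + 40 = 0, which factors as 2*(s - 4)*(s - 1)*(s + 5) = 0. The curves meet at s = -5, 1, 4.
On [-5, 1], y = 2*s^3 + 3*s^2 - 47*s + 38 is on top; that piece has area ∫[-5,1] (2*s^3 - 42*s + 40) ds = 432.
On [1, 4], y = 3*s^2 - 5*s - 2 is on top; that piece has area ∫[1,4] (-(2*s^3 - 42*s + 40)) ds = 135/2.
Total enclosed area = 432 + 135/2 = 999/2.

999/2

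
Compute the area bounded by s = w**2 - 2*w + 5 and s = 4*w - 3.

Both boundary curves give s as a function of w, so integrate with respect to w. Setting them equal: w**2 - 6*w + 8 = 0, i.e. (w - 4)*(w - 2) = 0, so they meet at w = 2, 4.
For w in [2, 4], s = w**2 - 2*w + 5 is on the left; area = ∫[2,4] (-(w**2 - 6*w + 8)) dw = 4/3.

4/3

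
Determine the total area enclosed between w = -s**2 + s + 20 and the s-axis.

243/2

The curve meets the s-axis where -s**2 + s + 20 = 0, i.e. -(s - 5)*(s + 4) = 0, at s = -4, 5.
On [-4, 5] the curve lies above the axis; ∫[-4,5] (-s**2 + s + 20) ds = 243/2, giving area 243/2.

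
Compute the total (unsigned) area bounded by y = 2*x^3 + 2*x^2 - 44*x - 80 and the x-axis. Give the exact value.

The curve meets the x-axis where 2*x^3 + 2*x^2 - 44*x - 80 = 0, i.e. 2*(x - 5)*(x + 2)*(x + 4) = 0, at x = -4, -2, 5.
On [-4, -2] the curve lies above the axis; ∫[-4,-2] (2*x^3 + 2*x^2 - 44*x - 80) dx = 64/3, giving area 64/3.
On [-2, 5] the curve lies below the axis; ∫[-2,5] (2*x^3 + 2*x^2 - 44*x - 80) dx = -3773/6, giving area 3773/6.
Total area = 64/3 + 3773/6 = 3901/6.

3901/6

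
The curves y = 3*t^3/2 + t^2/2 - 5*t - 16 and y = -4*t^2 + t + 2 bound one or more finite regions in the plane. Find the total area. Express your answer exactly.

Set the curves equal: 3*t^3/2 + t^2/2 - 5*t - 16 = -4*t^2 + t + 2, so 3*t^3/2 + 9*t^2/2 - 6*t - 18 = 0, which factors as 3*(t - 2)*(t + 2)*(t + 3)/2 = 0. The curves meet at t = -3, -2, 2.
On [-3, -2], y = 3*t^3/2 + t^2/2 - 5*t - 16 is on top; that piece has area ∫[-3,-2] (3*t^3/2 + 9*t^2/2 - 6*t - 18) dt = 9/8.
On [-2, 2], y = -4*t^2 + t + 2 is on top; that piece has area ∫[-2,2] (-(3*t^3/2 + 9*t^2/2 - 6*t - 18)) dt = 48.
Total enclosed area = 9/8 + 48 = 393/8.

393/8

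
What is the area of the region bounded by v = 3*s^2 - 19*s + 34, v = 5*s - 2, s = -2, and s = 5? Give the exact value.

187

The difference (3*s^2 - 19*s + 34) - (5*s - 2) = 3*s^2 - 24*s + 36 changes sign at s = 2 inside [-2, 5], so split the integral there.
∫[-2,2] (3*s^2 - 24*s + 36) ds = 160.
∫[2,5] (3*s^2 - 24*s + 36) ds = -27; the area of that piece is 27.
Total area = 160 + 27 = 187.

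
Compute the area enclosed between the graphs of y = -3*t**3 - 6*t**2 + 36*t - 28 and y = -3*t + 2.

1741/4

Set the curves equal: -3*t**3 - 6*t**2 + 36*t - 28 = -3*t + 2, so -3*t**3 - 6*t**2 + 39*t - 30 = 0, which factors as -3*(t - 2)*(t - 1)*(t + 5) = 0. The curves meet at t = -5, 1, 2.
On [-5, 1], y = -3*t + 2 is on top; that piece has area ∫[-5,1] (-(-3*t**3 - 6*t**2 + 39*t - 30)) dt = 432.
On [1, 2], y = -3*t**3 - 6*t**2 + 36*t - 28 is on top; that piece has area ∫[1,2] (-3*t**3 - 6*t**2 + 39*t - 30) dt = 13/4.
Total enclosed area = 432 + 13/4 = 1741/4.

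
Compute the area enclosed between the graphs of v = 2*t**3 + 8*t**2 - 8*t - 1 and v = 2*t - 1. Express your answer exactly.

443/3

Set the curves equal: 2*t**3 + 8*t**2 - 8*t - 1 = 2*t - 1, so 2*t**3 + 8*t**2 - 10*t = 0, which factors as 2*t*(t - 1)*(t + 5) = 0. The curves meet at t = -5, 0, 1.
On [-5, 0], v = 2*t**3 + 8*t**2 - 8*t - 1 is on top; that piece has area ∫[-5,0] (2*t**3 + 8*t**2 - 10*t) dt = 875/6.
On [0, 1], v = 2*t - 1 is on top; that piece has area ∫[0,1] (-(2*t**3 + 8*t**2 - 10*t)) dt = 11/6.
Total enclosed area = 875/6 + 11/6 = 443/3.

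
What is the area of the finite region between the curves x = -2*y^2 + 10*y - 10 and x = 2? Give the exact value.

1/3

Both boundary curves give x as a function of y, so integrate with respect to y. Setting them equal: -2*y^2 + 10*y - 12 = 0, i.e. -2*(y - 3)*(y - 2) = 0, so they meet at y = 2, 3.
For y in [2, 3], x = -2*y^2 + 10*y - 10 is on the right; area = ∫[2,3] (-2*y^2 + 10*y - 12) dy = 1/3.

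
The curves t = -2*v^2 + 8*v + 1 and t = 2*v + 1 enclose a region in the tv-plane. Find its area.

Both boundary curves give t as a function of v, so integrate with respect to v. Setting them equal: -2*v^2 + 6*v = 0, i.e. -2*v*(v - 3) = 0, so they meet at v = 0, 3.
For v in [0, 3], t = -2*v^2 + 8*v + 1 is on the right; area = ∫[0,3] (-2*v^2 + 6*v) dv = 9.

9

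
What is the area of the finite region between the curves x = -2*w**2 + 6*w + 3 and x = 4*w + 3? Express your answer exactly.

1/3

Both boundary curves give x as a function of w, so integrate with respect to w. Setting them equal: -2*w**2 + 2*w = 0, i.e. -2*w*(w - 1) = 0, so they meet at w = 0, 1.
For w in [0, 1], x = -2*w**2 + 6*w + 3 is on the right; area = ∫[0,1] (-2*w**2 + 2*w) dw = 1/3.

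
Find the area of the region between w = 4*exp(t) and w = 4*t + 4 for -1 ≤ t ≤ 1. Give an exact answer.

-8 - 4*exp(-1) + 4*exp(1)

On [-1, 1], (4*exp(t)) - (4*t + 4) = -4*t + 4*exp(t) - 4 is ≥ 0 throughout, so the area is a single integral of |-4*t + 4*exp(t) - 4|.
∫[-1,1] (-4*t + 4*exp(t) - 4) dt = -8 - 4*exp(-1) + 4*exp(1).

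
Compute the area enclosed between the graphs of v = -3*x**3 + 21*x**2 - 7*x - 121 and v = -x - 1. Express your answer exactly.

1741/4

Set the curves equal: -3*x**3 + 21*x**2 - 7*x - 121 = -x - 1, so -3*x**3 + 21*x**2 - 6*x - 120 = 0, which factors as -3*(x - 5)*(x - 4)*(x + 2) = 0. The curves meet at x = -2, 4, 5.
On [-2, 4], v = -x - 1 is on top; that piece has area ∫[-2,4] (-(-3*x**3 + 21*x**2 - 6*x - 120)) dx = 432.
On [4, 5], v = -3*x**3 + 21*x**2 - 7*x - 121 is on top; that piece has area ∫[4,5] (-3*x**3 + 21*x**2 - 6*x - 120) dx = 13/4.
Total enclosed area = 432 + 13/4 = 1741/4.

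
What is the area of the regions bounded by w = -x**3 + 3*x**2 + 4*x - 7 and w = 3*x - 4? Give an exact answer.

8

Set the curves equal: -x**3 + 3*x**2 + 4*x - 7 = 3*x - 4, so -x**3 + 3*x**2 + x - 3 = 0, which factors as -(x - 3)*(x - 1)*(x + 1) = 0. The curves meet at x = -1, 1, 3.
On [-1, 1], w = 3*x - 4 is on top; that piece has area ∫[-1,1] (-(-x**3 + 3*x**2 + x - 3)) dx = 4.
On [1, 3], w = -x**3 + 3*x**2 + 4*x - 7 is on top; that piece has area ∫[1,3] (-x**3 + 3*x**2 + x - 3) dx = 4.
Total enclosed area = 4 + 4 = 8.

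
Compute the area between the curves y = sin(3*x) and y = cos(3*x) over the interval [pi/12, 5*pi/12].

2*sqrt(2)/3

On [pi/12, 5*pi/12], (sin(3*x)) - (cos(3*x)) = sin(3*x) - cos(3*x) is ≥ 0 throughout, so the area is a single integral of |sin(3*x) - cos(3*x)|.
∫[pi/12,5*pi/12] (sin(3*x) - cos(3*x)) dx = 2*sqrt(2)/3.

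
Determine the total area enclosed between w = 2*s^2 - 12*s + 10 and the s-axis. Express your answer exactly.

64/3

The curve meets the s-axis where 2*s^2 - 12*s + 10 = 0, i.e. 2*(s - 5)*(s - 1) = 0, at s = 1, 5.
On [1, 5] the curve lies below the axis; ∫[1,5] (2*s^2 - 12*s + 10) ds = -64/3, giving area 64/3.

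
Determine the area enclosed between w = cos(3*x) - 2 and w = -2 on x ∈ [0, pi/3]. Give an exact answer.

2/3

The difference (cos(3*x) - 2) - (-2) = cos(3*x) changes sign at x = pi/6 inside [0, pi/3], so split the integral there.
∫[0,pi/6] (cos(3*x)) dx = 1/3.
∫[pi/6,pi/3] (cos(3*x)) dx = -1/3; the area of that piece is 1/3.
Total area = 1/3 + 1/3 = 2/3.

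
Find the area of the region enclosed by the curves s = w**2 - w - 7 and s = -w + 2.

36

Both boundary curves give s as a function of w, so integrate with respect to w. Setting them equal: w**2 - 9 = 0, i.e. (w - 3)*(w + 3) = 0, so they meet at w = -3, 3.
For w in [-3, 3], s = w**2 - w - 7 is on the left; area = ∫[-3,3] (-(w**2 - 9)) dw = 36.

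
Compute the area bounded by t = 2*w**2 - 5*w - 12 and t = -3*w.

Both boundary curves give t as a function of w, so integrate with respect to w. Setting them equal: 2*w**2 - 2*w - 12 = 0, i.e. 2*(w - 3)*(w + 2) = 0, so they meet at w = -2, 3.
For w in [-2, 3], t = 2*w**2 - 5*w - 12 is on the left; area = ∫[-2,3] (-(2*w**2 - 2*w - 12)) dw = 125/3.

125/3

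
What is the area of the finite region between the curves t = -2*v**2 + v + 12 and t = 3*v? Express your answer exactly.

Both boundary curves give t as a function of v, so integrate with respect to v. Setting them equal: -2*v**2 - 2*v + 12 = 0, i.e. -2*(v - 2)*(v + 3) = 0, so they meet at v = -3, 2.
For v in [-3, 2], t = -2*v**2 + v + 12 is on the right; area = ∫[-3,2] (-2*v**2 - 2*v + 12) dv = 125/3.

125/3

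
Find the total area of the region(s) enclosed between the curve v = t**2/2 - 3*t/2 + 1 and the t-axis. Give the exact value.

1/12

The curve meets the t-axis where t**2/2 - 3*t/2 + 1 = 0, i.e. (t - 2)*(t - 1)/2 = 0, at t = 1, 2.
On [1, 2] the curve lies below the axis; ∫[1,2] (t**2/2 - 3*t/2 + 1) dt = -1/12, giving area 1/12.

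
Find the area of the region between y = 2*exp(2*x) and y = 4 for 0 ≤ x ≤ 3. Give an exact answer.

The difference (2*exp(2*x)) - (4) = 2*exp(2*x) - 4 changes sign at x = log(2)/2 inside [0, 3], so split the integral there.
∫[0,log(2)/2] (2*exp(2*x) - 4) dx = 1 - log(4); the area of that piece is -1 + log(4).
∫[log(2)/2,3] (2*exp(2*x) - 4) dx = -14 + 2*log(2) + exp(6).
Total area = (-1 + log(4)) + (-14 + 2*log(2) + exp(6)) = -15 + 4*log(2) + exp(6).

-15 + 4*log(2) + exp(6)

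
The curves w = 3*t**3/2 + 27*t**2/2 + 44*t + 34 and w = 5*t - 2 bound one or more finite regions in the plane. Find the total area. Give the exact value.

3/4

Set the curves equal: 3*t**3/2 + 27*t**2/2 + 44*t + 34 = 5*t - 2, so 3*t**3/2 + 27*t**2/2 + 39*t + 36 = 0, which factors as 3*(t + 2)*(t + 3)*(t + 4)/2 = 0. The curves meet at t = -4, -3, -2.
On [-4, -3], w = 3*t**3/2 + 27*t**2/2 + 44*t + 34 is on top; that piece has area ∫[-4,-3] (3*t**3/2 + 27*t**2/2 + 39*t + 36) dt = 3/8.
On [-3, -2], w = 5*t - 2 is on top; that piece has area ∫[-3,-2] (-(3*t**3/2 + 27*t**2/2 + 39*t + 36)) dt = 3/8.
Total enclosed area = 3/8 + 3/8 = 3/4.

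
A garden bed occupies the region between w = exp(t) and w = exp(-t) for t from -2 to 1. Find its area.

-4 + exp(-2) + exp(-1) + exp(1) + exp(2)

The difference (exp(t)) - (exp(-t)) = exp(t) - exp(-t) changes sign at t = 0 inside [-2, 1], so split the integral there.
∫[-2,0] (exp(t) - exp(-t)) dt = -exp(2) - exp(-2) + 2; the area of that piece is -2 + exp(-2) + exp(2).
∫[0,1] (exp(t) - exp(-t)) dt = -2 + exp(-1) + exp(1).
Total area = (-2 + exp(-2) + exp(2)) + (-2 + exp(-1) + exp(1)) = -4 + exp(-2) + exp(-1) + exp(1) + exp(2).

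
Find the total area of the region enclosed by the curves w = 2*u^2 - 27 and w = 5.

512/3

Set the curves equal: 2*u^2 - 27 = 5, so 2*u^2 - 32 = 0, which factors as 2*(u - 4)*(u + 4) = 0. The curves meet at u = -4, 4.
On [-4, 4], w = 5 is on top; that piece has area ∫[-4,4] (-(2*u^2 - 32)) du = 512/3.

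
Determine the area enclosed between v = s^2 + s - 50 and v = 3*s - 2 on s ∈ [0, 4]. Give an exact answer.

560/3

On [0, 4], (s^2 + s - 50) - (3*s - 2) = s^2 - 2*s - 48 is ≤ 0 throughout, so the area is a single integral of |s^2 - 2*s - 48|.
∫[0,4] (s^2 - 2*s - 48) ds = -560/3; the area of that piece is 560/3.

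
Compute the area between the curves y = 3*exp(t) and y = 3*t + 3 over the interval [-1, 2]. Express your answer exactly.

On [-1, 2], (3*exp(t)) - (3*t + 3) = -3*t + 3*exp(t) - 3 is ≥ 0 throughout, so the area is a single integral of |-3*t + 3*exp(t) - 3|.
∫[-1,2] (-3*t + 3*exp(t) - 3) dt = -27/2 - 3*exp(-1) + 3*exp(2).

-27/2 - 3*exp(-1) + 3*exp(2)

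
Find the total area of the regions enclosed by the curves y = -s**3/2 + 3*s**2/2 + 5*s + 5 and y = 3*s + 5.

Set the curves equal: -s**3/2 + 3*s**2/2 + 5*s + 5 = 3*s + 5, so -s**3/2 + 3*s**2/2 + 2*s = 0, which factors as -s*(s - 4)*(s + 1)/2 = 0. The curves meet at s = -1, 0, 4.
On [-1, 0], y = 3*s + 5 is on top; that piece has area ∫[-1,0] (-(-s**3/2 + 3*s**2/2 + 2*s)) ds = 3/8.
On [0, 4], y = -s**3/2 + 3*s**2/2 + 5*s + 5 is on top; that piece has area ∫[0,4] (-s**3/2 + 3*s**2/2 + 2*s) ds = 16.
Total enclosed area = 3/8 + 16 = 131/8.

131/8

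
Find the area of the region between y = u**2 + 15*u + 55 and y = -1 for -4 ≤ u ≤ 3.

On [-4, 3], (u**2 + 15*u + 55) - (-1) = u**2 + 15*u + 56 is ≥ 0 throughout, so the area is a single integral of |u**2 + 15*u + 56|.
∫[-4,3] (u**2 + 15*u + 56) du = 2219/6.

2219/6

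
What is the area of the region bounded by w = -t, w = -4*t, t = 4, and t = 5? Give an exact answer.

On [4, 5], (-t) - (-4*t) = 3*t is ≥ 0 throughout, so the area is a single integral of |3*t|.
∫[4,5] (3*t) dt = 27/2.

27/2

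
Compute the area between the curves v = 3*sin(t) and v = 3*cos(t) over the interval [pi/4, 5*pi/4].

On [pi/4, 5*pi/4], (3*sin(t)) - (3*cos(t)) = 3*sin(t) - 3*cos(t) is ≥ 0 throughout, so the area is a single integral of |3*sin(t) - 3*cos(t)|.
∫[pi/4,5*pi/4] (3*sin(t) - 3*cos(t)) dt = 6*sqrt(2).

6*sqrt(2)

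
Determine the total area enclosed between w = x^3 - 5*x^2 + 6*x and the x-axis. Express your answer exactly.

The curve meets the x-axis where x^3 - 5*x^2 + 6*x = 0, i.e. x*(x - 3)*(x - 2) = 0, at x = 0, 2, 3.
On [0, 2] the curve lies above the axis; ∫[0,2] (x^3 - 5*x^2 + 6*x) dx = 8/3, giving area 8/3.
On [2, 3] the curve lies below the axis; ∫[2,3] (x^3 - 5*x^2 + 6*x) dx = -5/12, giving area 5/12.
Total area = 8/3 + 5/12 = 37/12.

37/12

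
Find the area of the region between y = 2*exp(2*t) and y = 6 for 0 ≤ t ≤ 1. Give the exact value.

-11 + 6*log(3) + exp(2)

The difference (2*exp(2*t)) - (6) = 2*exp(2*t) - 6 changes sign at t = log(3)/2 inside [0, 1], so split the integral there.
∫[0,log(3)/2] (2*exp(2*t) - 6) dt = 2 - log(27); the area of that piece is -2 + log(27).
∫[log(3)/2,1] (2*exp(2*t) - 6) dt = -9 + 3*log(3) + exp(2).
Total area = (-2 + log(27)) + (-9 + 3*log(3) + exp(2)) = -11 + 6*log(3) + exp(2).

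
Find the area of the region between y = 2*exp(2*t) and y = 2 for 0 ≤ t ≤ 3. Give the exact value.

On [0, 3], (2*exp(2*t)) - (2) = 2*exp(2*t) - 2 is ≥ 0 throughout, so the area is a single integral of |2*exp(2*t) - 2|.
∫[0,3] (2*exp(2*t) - 2) dt = -7 + exp(6).

-7 + exp(6)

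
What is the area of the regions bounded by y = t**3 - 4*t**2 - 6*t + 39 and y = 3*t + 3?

Set the curves equal: t**3 - 4*t**2 - 6*t + 39 = 3*t + 3, so t**3 - 4*t**2 - 9*t + 36 = 0, which factors as (t - 4)*(t - 3)*(t + 3) = 0. The curves meet at t = -3, 3, 4.
On [-3, 3], y = t**3 - 4*t**2 - 6*t + 39 is on top; that piece has area ∫[-3,3] (t**3 - 4*t**2 - 9*t + 36) dt = 144.
On [3, 4], y = 3*t + 3 is on top; that piece has area ∫[3,4] (-(t**3 - 4*t**2 - 9*t + 36)) dt = 13/12.
Total enclosed area = 144 + 13/12 = 1741/12.

1741/12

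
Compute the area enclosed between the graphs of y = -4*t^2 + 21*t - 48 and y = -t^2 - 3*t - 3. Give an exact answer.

4

Set the curves equal: -4*t^2 + 21*t - 48 = -t^2 - 3*t - 3, so -3*t^2 + 24*t - 45 = 0, which factors as -3*(t - 5)*(t - 3) = 0. The curves meet at t = 3, 5.
On [3, 5], y = -4*t^2 + 21*t - 48 is on top; that piece has area ∫[3,5] (-3*t^2 + 24*t - 45) dt = 4.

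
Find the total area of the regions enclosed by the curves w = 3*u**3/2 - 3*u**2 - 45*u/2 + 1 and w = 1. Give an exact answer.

863/4

Set the curves equal: 3*u**3/2 - 3*u**2 - 45*u/2 + 1 = 1, so 3*u**3/2 - 3*u**2 - 45*u/2 = 0, which factors as 3*u*(u - 5)*(u + 3)/2 = 0. The curves meet at u = -3, 0, 5.
On [-3, 0], w = 3*u**3/2 - 3*u**2 - 45*u/2 + 1 is on top; that piece has area ∫[-3,0] (3*u**3/2 - 3*u**2 - 45*u/2) du = 351/8.
On [0, 5], w = 1 is on top; that piece has area ∫[0,5] (-(3*u**3/2 - 3*u**2 - 45*u/2)) du = 1375/8.
Total enclosed area = 351/8 + 1375/8 = 863/4.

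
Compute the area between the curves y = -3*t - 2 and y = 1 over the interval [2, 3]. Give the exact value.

21/2

On [2, 3], (-3*t - 2) - (1) = -3*t - 3 is ≤ 0 throughout, so the area is a single integral of |-3*t - 3|.
∫[2,3] (-3*t - 3) dt = -21/2; the area of that piece is 21/2.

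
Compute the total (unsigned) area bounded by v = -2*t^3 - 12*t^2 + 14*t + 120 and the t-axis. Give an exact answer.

517

The curve meets the t-axis where -2*t^3 - 12*t^2 + 14*t + 120 = 0, i.e. -2*(t - 3)*(t + 4)*(t + 5) = 0, at t = -5, -4, 3.
On [-5, -4] the curve lies below the axis; ∫[-5,-4] (-2*t^3 - 12*t^2 + 14*t + 120) dt = -5/2, giving area 5/2.
On [-4, 3] the curve lies above the axis; ∫[-4,3] (-2*t^3 - 12*t^2 + 14*t + 120) dt = 1029/2, giving area 1029/2.
Total area = 5/2 + 1029/2 = 517.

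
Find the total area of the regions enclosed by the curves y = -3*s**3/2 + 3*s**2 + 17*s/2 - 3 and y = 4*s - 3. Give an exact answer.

71/4

Set the curves equal: -3*s**3/2 + 3*s**2 + 17*s/2 - 3 = 4*s - 3, so -3*s**3/2 + 3*s**2 + 9*s/2 = 0, which factors as -3*s*(s - 3)*(s + 1)/2 = 0. The curves meet at s = -1, 0, 3.
On [-1, 0], y = 4*s - 3 is on top; that piece has area ∫[-1,0] (-(-3*s**3/2 + 3*s**2 + 9*s/2)) ds = 7/8.
On [0, 3], y = -3*s**3/2 + 3*s**2 + 17*s/2 - 3 is on top; that piece has area ∫[0,3] (-3*s**3/2 + 3*s**2 + 9*s/2) ds = 135/8.
Total enclosed area = 7/8 + 135/8 = 71/4.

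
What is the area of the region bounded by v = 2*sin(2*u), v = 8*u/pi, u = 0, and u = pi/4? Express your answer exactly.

On [0, pi/4], (2*sin(2*u)) - (8*u/pi) = -8*u/pi + 2*sin(2*u) is ≥ 0 throughout, so the area is a single integral of |-8*u/pi + 2*sin(2*u)|.
∫[0,pi/4] (-8*u/pi + 2*sin(2*u)) du = 1 - pi/4.

1 - pi/4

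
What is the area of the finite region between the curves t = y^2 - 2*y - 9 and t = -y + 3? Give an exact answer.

343/6

Both boundary curves give t as a function of y, so integrate with respect to y. Setting them equal: y^2 - y - 12 = 0, i.e. (y - 4)*(y + 3) = 0, so they meet at y = -3, 4.
For y in [-3, 4], t = y^2 - 2*y - 9 is on the left; area = ∫[-3,4] (-(y^2 - y - 12)) dy = 343/6.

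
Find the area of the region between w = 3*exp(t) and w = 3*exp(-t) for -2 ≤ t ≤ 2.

-12 + 6*exp(-2) + 6*exp(2)

The difference (3*exp(t)) - (3*exp(-t)) = 3*exp(t) - 3*exp(-t) changes sign at t = 0 inside [-2, 2], so split the integral there.
∫[-2,0] (3*exp(t) - 3*exp(-t)) dt = -3*exp(2) - 3*exp(-2) + 6; the area of that piece is -6 + 3*exp(-2) + 3*exp(2).
∫[0,2] (3*exp(t) - 3*exp(-t)) dt = -6 + 3*exp(-2) + 3*exp(2).
Total area = (-6 + 3*exp(-2) + 3*exp(2)) + (-6 + 3*exp(-2) + 3*exp(2)) = -12 + 6*exp(-2) + 6*exp(2).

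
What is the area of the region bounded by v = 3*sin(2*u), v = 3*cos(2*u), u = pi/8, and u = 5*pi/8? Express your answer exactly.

3*sqrt(2)

On [pi/8, 5*pi/8], (3*sin(2*u)) - (3*cos(2*u)) = 3*sin(2*u) - 3*cos(2*u) is ≥ 0 throughout, so the area is a single integral of |3*sin(2*u) - 3*cos(2*u)|.
∫[pi/8,5*pi/8] (3*sin(2*u) - 3*cos(2*u)) du = 3*sqrt(2).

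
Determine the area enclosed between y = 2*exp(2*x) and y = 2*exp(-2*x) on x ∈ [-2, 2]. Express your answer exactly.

-4 + 2*exp(-4) + 2*exp(4)

The difference (2*exp(2*x)) - (2*exp(-2*x)) = 2*exp(2*x) - 2*exp(-2*x) changes sign at x = 0 inside [-2, 2], so split the integral there.
∫[-2,0] (2*exp(2*x) - 2*exp(-2*x)) dx = -exp(4) - exp(-4) + 2; the area of that piece is -2 + exp(-4) + exp(4).
∫[0,2] (2*exp(2*x) - 2*exp(-2*x)) dx = -2 + exp(-4) + exp(4).
Total area = (-2 + exp(-4) + exp(4)) + (-2 + exp(-4) + exp(4)) = -4 + 2*exp(-4) + 2*exp(4).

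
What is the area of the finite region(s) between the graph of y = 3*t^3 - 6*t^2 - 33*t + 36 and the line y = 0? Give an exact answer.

The curve meets the t-axis where 3*t^3 - 6*t^2 - 33*t + 36 = 0, i.e. 3*(t - 4)*(t - 1)*(t + 3) = 0, at t = -3, 1, 4.
On [-3, 1] the curve lies above the axis; ∫[-3,1] (3*t^3 - 6*t^2 - 33*t + 36) dt = 160, giving area 160.
On [1, 4] the curve lies below the axis; ∫[1,4] (3*t^3 - 6*t^2 - 33*t + 36) dt = -297/4, giving area 297/4.
Total area = 160 + 297/4 = 937/4.

937/4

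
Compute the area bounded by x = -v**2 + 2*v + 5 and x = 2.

Both boundary curves give x as a function of v, so integrate with respect to v. Setting them equal: -v**2 + 2*v + 3 = 0, i.e. -(v - 3)*(v + 1) = 0, so they meet at v = -1, 3.
For v in [-1, 3], x = -v**2 + 2*v + 5 is on the right; area = ∫[-1,3] (-v**2 + 2*v + 3) dv = 32/3.

32/3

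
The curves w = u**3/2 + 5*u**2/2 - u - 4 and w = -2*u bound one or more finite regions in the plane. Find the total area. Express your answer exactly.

Set the curves equal: u**3/2 + 5*u**2/2 - u - 4 = -2*u, so u**3/2 + 5*u**2/2 + u - 4 = 0, which factors as (u - 1)*(u + 2)*(u + 4)/2 = 0. The curves meet at u = -4, -2, 1.
On [-4, -2], w = u**3/2 + 5*u**2/2 - u - 4 is on top; that piece has area ∫[-4,-2] (u**3/2 + 5*u**2/2 + u - 4) du = 8/3.
On [-2, 1], w = -2*u is on top; that piece has area ∫[-2,1] (-(u**3/2 + 5*u**2/2 + u - 4)) du = 63/8.
Total enclosed area = 8/3 + 63/8 = 253/24.

253/24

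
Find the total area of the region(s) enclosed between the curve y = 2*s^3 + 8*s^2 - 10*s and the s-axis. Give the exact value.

443/3

The curve meets the s-axis where 2*s^3 + 8*s^2 - 10*s = 0, i.e. 2*s*(s - 1)*(s + 5) = 0, at s = -5, 0, 1.
On [-5, 0] the curve lies above the axis; ∫[-5,0] (2*s^3 + 8*s^2 - 10*s) ds = 875/6, giving area 875/6.
On [0, 1] the curve lies below the axis; ∫[0,1] (2*s^3 + 8*s^2 - 10*s) ds = -11/6, giving area 11/6.
Total area = 875/6 + 11/6 = 443/3.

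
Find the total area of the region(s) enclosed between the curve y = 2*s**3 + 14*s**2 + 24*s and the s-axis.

The curve meets the s-axis where 2*s**3 + 14*s**2 + 24*s = 0, i.e. 2*s*(s + 3)*(s + 4) = 0, at s = -4, -3, 0.
On [-4, -3] the curve lies above the axis; ∫[-4,-3] (2*s**3 + 14*s**2 + 24*s) ds = 7/6, giving area 7/6.
On [-3, 0] the curve lies below the axis; ∫[-3,0] (2*s**3 + 14*s**2 + 24*s) ds = -45/2, giving area 45/2.
Total area = 7/6 + 45/2 = 71/3.

71/3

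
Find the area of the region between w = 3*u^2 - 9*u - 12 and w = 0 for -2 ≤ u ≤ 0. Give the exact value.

15

The difference (3*u^2 - 9*u - 12) - (0) = 3*u^2 - 9*u - 12 changes sign at u = -1 inside [-2, 0], so split the integral there.
∫[-2,-1] (3*u^2 - 9*u - 12) du = 17/2.
∫[-1,0] (3*u^2 - 9*u - 12) du = -13/2; the area of that piece is 13/2.
Total area = 17/2 + 13/2 = 15.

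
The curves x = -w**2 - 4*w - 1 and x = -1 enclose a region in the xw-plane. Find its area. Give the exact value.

32/3

Both boundary curves give x as a function of w, so integrate with respect to w. Setting them equal: -w**2 - 4*w = 0, i.e. -w*(w + 4) = 0, so they meet at w = -4, 0.
For w in [-4, 0], x = -w**2 - 4*w - 1 is on the right; area = ∫[-4,0] (-w**2 - 4*w) dw = 32/3.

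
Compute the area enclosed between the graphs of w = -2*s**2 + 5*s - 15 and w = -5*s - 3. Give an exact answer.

Set the curves equal: -2*s**2 + 5*s - 15 = -5*s - 3, so -2*s**2 + 10*s - 12 = 0, which factors as -2*(s - 3)*(s - 2) = 0. The curves meet at s = 2, 3.
On [2, 3], w = -2*s**2 + 5*s - 15 is on top; that piece has area ∫[2,3] (-2*s**2 + 10*s - 12) ds = 1/3.

1/3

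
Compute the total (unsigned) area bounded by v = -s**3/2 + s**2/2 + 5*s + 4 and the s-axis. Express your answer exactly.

443/12

The curve meets the s-axis where -s**3/2 + s**2/2 + 5*s + 4 = 0, i.e. -(s - 4)*(s + 1)*(s + 2)/2 = 0, at s = -2, -1, 4.
On [-2, -1] the curve lies below the axis; ∫[-2,-1] (-s**3/2 + s**2/2 + 5*s + 4) ds = -11/24, giving area 11/24.
On [-1, 4] the curve lies above the axis; ∫[-1,4] (-s**3/2 + s**2/2 + 5*s + 4) ds = 875/24, giving area 875/24.
Total area = 11/24 + 875/24 = 443/12.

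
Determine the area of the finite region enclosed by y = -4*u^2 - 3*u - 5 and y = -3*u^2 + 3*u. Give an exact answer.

Set the curves equal: -4*u^2 - 3*u - 5 = -3*u^2 + 3*u, so -u^2 - 6*u - 5 = 0, which factors as -(u + 1)*(u + 5) = 0. The curves meet at u = -5, -1.
On [-5, -1], y = -4*u^2 - 3*u - 5 is on top; that piece has area ∫[-5,-1] (-u^2 - 6*u - 5) du = 32/3.

32/3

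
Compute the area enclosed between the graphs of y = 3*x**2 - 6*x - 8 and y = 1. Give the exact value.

Set the curves equal: 3*x**2 - 6*x - 8 = 1, so 3*x**2 - 6*x - 9 = 0, which factors as 3*(x - 3)*(x + 1) = 0. The curves meet at x = -1, 3.
On [-1, 3], y = 1 is on top; that piece has area ∫[-1,3] (-(3*x**2 - 6*x - 9)) dx = 32.

32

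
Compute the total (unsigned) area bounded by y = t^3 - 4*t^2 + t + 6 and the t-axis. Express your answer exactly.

The curve meets the t-axis where t^3 - 4*t^2 + t + 6 = 0, i.e. (t - 3)*(t - 2)*(t + 1) = 0, at t = -1, 2, 3.
On [-1, 2] the curve lies above the axis; ∫[-1,2] (t^3 - 4*t^2 + t + 6) dt = 45/4, giving area 45/4.
On [2, 3] the curve lies below the axis; ∫[2,3] (t^3 - 4*t^2 + t + 6) dt = -7/12, giving area 7/12.
Total area = 45/4 + 7/12 = 71/6.

71/6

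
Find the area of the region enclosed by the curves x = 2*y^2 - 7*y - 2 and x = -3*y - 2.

8/3

Both boundary curves give x as a function of y, so integrate with respect to y. Setting them equal: 2*y^2 - 4*y = 0, i.e. 2*y*(y - 2) = 0, so they meet at y = 0, 2.
For y in [0, 2], x = 2*y^2 - 7*y - 2 is on the left; area = ∫[0,2] (-(2*y^2 - 4*y)) dy = 8/3.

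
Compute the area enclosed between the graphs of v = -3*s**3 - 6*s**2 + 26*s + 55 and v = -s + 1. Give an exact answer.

443/2

Set the curves equal: -3*s**3 - 6*s**2 + 26*s + 55 = -s + 1, so -3*s**3 - 6*s**2 + 27*s + 54 = 0, which factors as -3*(s - 3)*(s + 2)*(s + 3) = 0. The curves meet at s = -3, -2, 3.
On [-3, -2], v = -s + 1 is on top; that piece has area ∫[-3,-2] (-(-3*s**3 - 6*s**2 + 27*s + 54)) ds = 11/4.
On [-2, 3], v = -3*s**3 - 6*s**2 + 26*s + 55 is on top; that piece has area ∫[-2,3] (-3*s**3 - 6*s**2 + 27*s + 54) ds = 875/4.
Total enclosed area = 11/4 + 875/4 = 443/2.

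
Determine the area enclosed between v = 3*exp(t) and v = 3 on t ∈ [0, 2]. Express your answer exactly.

On [0, 2], (3*exp(t)) - (3) = 3*exp(t) - 3 is ≥ 0 throughout, so the area is a single integral of |3*exp(t) - 3|.
∫[0,2] (3*exp(t) - 3) dt = -9 + 3*exp(2).

-9 + 3*exp(2)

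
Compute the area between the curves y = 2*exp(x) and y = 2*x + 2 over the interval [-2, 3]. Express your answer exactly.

On [-2, 3], (2*exp(x)) - (2*x + 2) = -2*x + 2*exp(x) - 2 is ≥ 0 throughout, so the area is a single integral of |-2*x + 2*exp(x) - 2|.
∫[-2,3] (-2*x + 2*exp(x) - 2) dx = -15 - 2*exp(-2) + 2*exp(3).

-15 - 2*exp(-2) + 2*exp(3)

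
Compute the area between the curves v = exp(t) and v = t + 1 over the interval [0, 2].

On [0, 2], (exp(t)) - (t + 1) = -t + exp(t) - 1 is ≥ 0 throughout, so the area is a single integral of |-t + exp(t) - 1|.
∫[0,2] (-t + exp(t) - 1) dt = -5 + exp(2).

-5 + exp(2)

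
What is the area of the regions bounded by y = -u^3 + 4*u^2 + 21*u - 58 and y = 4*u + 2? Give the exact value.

Set the curves equal: -u^3 + 4*u^2 + 21*u - 58 = 4*u + 2, so -u^3 + 4*u^2 + 17*u - 60 = 0, which factors as -(u - 5)*(u - 3)*(u + 4) = 0. The curves meet at u = -4, 3, 5.
On [-4, 3], y = 4*u + 2 is on top; that piece has area ∫[-4,3] (-(-u^3 + 4*u^2 + 17*u - 60)) du = 3773/12.
On [3, 5], y = -u^3 + 4*u^2 + 21*u - 58 is on top; that piece has area ∫[3,5] (-u^3 + 4*u^2 + 17*u - 60) du = 32/3.
Total enclosed area = 3773/12 + 32/3 = 3901/12.

3901/12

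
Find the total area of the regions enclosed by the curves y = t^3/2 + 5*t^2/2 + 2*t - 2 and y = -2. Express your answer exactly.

71/12

Set the curves equal: t^3/2 + 5*t^2/2 + 2*t - 2 = -2, so t^3/2 + 5*t^2/2 + 2*t = 0, which factors as t*(t + 1)*(t + 4)/2 = 0. The curves meet at t = -4, -1, 0.
On [-4, -1], y = t^3/2 + 5*t^2/2 + 2*t - 2 is on top; that piece has area ∫[-4,-1] (t^3/2 + 5*t^2/2 + 2*t) dt = 45/8.
On [-1, 0], y = -2 is on top; that piece has area ∫[-1,0] (-(t^3/2 + 5*t^2/2 + 2*t)) dt = 7/24.
Total enclosed area = 45/8 + 7/24 = 71/12.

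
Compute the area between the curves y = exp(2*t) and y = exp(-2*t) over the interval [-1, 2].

The difference (exp(2*t)) - (exp(-2*t)) = exp(2*t) - exp(-2*t) changes sign at t = 0 inside [-1, 2], so split the integral there.
∫[-1,0] (exp(2*t) - exp(-2*t)) dt = -exp(2)/2 - exp(-2)/2 + 1; the area of that piece is -1 + exp(-2)/2 + exp(2)/2.
∫[0,2] (exp(2*t) - exp(-2*t)) dt = -1 + exp(-4)/2 + exp(4)/2.
Total area = (-1 + exp(-2)/2 + exp(2)/2) + (-1 + exp(-4)/2 + exp(4)/2) = -2 + exp(-4)/2 + exp(-2)/2 + exp(2)/2 + exp(4)/2.

-2 + exp(-4)/2 + exp(-2)/2 + exp(2)/2 + exp(4)/2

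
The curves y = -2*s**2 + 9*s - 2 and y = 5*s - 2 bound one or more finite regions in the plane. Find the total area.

8/3

Set the curves equal: -2*s**2 + 9*s - 2 = 5*s - 2, so -2*s**2 + 4*s = 0, which factors as -2*s*(s - 2) = 0. The curves meet at s = 0, 2.
On [0, 2], y = -2*s**2 + 9*s - 2 is on top; that piece has area ∫[0,2] (-2*s**2 + 4*s) ds = 8/3.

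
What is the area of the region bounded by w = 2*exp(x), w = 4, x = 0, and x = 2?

-14 + 8*log(2) + 2*exp(2)

The difference (2*exp(x)) - (4) = 2*exp(x) - 4 changes sign at x = log(2) inside [0, 2], so split the integral there.
∫[0,log(2)] (2*exp(x) - 4) dx = 2 - log(16); the area of that piece is -2 + log(16).
∫[log(2),2] (2*exp(x) - 4) dx = -12 + 4*log(2) + 2*exp(2).
Total area = (-2 + log(16)) + (-12 + 4*log(2) + 2*exp(2)) = -14 + 8*log(2) + 2*exp(2).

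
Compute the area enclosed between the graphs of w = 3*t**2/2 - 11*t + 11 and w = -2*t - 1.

Set the curves equal: 3*t**2/2 - 11*t + 11 = -2*t - 1, so 3*t**2/2 - 9*t + 12 = 0, which factors as 3*(t - 4)*(t - 2)/2 = 0. The curves meet at t = 2, 4.
On [2, 4], w = -2*t - 1 is on top; that piece has area ∫[2,4] (-(3*t**2/2 - 9*t + 12)) dt = 2.

2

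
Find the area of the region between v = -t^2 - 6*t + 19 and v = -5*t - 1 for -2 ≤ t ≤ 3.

515/6

On [-2, 3], (-t^2 - 6*t + 19) - (-5*t - 1) = -t^2 - t + 20 is ≥ 0 throughout, so the area is a single integral of |-t^2 - t + 20|.
∫[-2,3] (-t^2 - t + 20) dt = 515/6.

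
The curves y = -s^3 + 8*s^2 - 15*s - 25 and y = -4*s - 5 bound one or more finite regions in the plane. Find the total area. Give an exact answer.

Set the curves equal: -s^3 + 8*s^2 - 15*s - 25 = -4*s - 5, so -s^3 + 8*s^2 - 11*s - 20 = 0, which factors as -(s - 5)*(s - 4)*(s + 1) = 0. The curves meet at s = -1, 4, 5.
On [-1, 4], y = -4*s - 5 is on top; that piece has area ∫[-1,4] (-(-s^3 + 8*s^2 - 11*s - 20)) ds = 875/12.
On [4, 5], y = -s^3 + 8*s^2 - 15*s - 25 is on top; that piece has area ∫[4,5] (-s^3 + 8*s^2 - 11*s - 20) ds = 11/12.
Total enclosed area = 875/12 + 11/12 = 443/6.

443/6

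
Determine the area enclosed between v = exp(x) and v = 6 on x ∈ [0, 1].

7 - exp(1)

On [0, 1], (exp(x)) - (6) = exp(x) - 6 is ≤ 0 throughout, so the area is a single integral of |exp(x) - 6|.
∫[0,1] (exp(x) - 6) dx = -7 + exp(1); the area of that piece is 7 - exp(1).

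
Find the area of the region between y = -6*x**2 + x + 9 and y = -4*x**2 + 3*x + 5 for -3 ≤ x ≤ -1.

6

The difference (-6*x**2 + x + 9) - (-4*x**2 + 3*x + 5) = -2*x**2 - 2*x + 4 changes sign at x = -2 inside [-3, -1], so split the integral there.
∫[-3,-2] (-2*x**2 - 2*x + 4) dx = -11/3; the area of that piece is 11/3.
∫[-2,-1] (-2*x**2 - 2*x + 4) dx = 7/3.
Total area = 11/3 + 7/3 = 6.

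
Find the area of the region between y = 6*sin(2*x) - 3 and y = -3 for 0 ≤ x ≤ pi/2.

On [0, pi/2], (6*sin(2*x) - 3) - (-3) = 6*sin(2*x) is ≥ 0 throughout, so the area is a single integral of |6*sin(2*x)|.
∫[0,pi/2] (6*sin(2*x)) dx = 6.

6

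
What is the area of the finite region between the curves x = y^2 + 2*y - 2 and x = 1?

32/3

Both boundary curves give x as a function of y, so integrate with respect to y. Setting them equal: y^2 + 2*y - 3 = 0, i.e. (y - 1)*(y + 3) = 0, so they meet at y = -3, 1.
For y in [-3, 1], x = y^2 + 2*y - 2 is on the left; area = ∫[-3,1] (-(y^2 + 2*y - 3)) dy = 32/3.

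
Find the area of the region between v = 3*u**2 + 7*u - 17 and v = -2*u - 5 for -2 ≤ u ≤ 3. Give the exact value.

The difference (3*u**2 + 7*u - 17) - (-2*u - 5) = 3*u**2 + 9*u - 12 changes sign at u = 1 inside [-2, 3], so split the integral there.
∫[-2,1] (3*u**2 + 9*u - 12) du = -81/2; the area of that piece is 81/2.
∫[1,3] (3*u**2 + 9*u - 12) du = 38.
Total area = 81/2 + 38 = 157/2.

157/2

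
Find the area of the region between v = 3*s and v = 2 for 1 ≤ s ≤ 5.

On [1, 5], (3*s) - (2) = 3*s - 2 is ≥ 0 throughout, so the area is a single integral of |3*s - 2|.
∫[1,5] (3*s - 2) ds = 28.

28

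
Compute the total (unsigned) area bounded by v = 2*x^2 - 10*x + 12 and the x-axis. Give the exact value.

The curve meets the x-axis where 2*x^2 - 10*x + 12 = 0, i.e. 2*(x - 3)*(x - 2) = 0, at x = 2, 3.
On [2, 3] the curve lies below the axis; ∫[2,3] (2*x^2 - 10*x + 12) dx = -1/3, giving area 1/3.

1/3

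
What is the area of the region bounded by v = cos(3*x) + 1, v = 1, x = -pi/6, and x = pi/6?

On [-pi/6, pi/6], (cos(3*x) + 1) - (1) = cos(3*x) is ≥ 0 throughout, so the area is a single integral of |cos(3*x)|.
∫[-pi/6,pi/6] (cos(3*x)) dx = 2/3.

2/3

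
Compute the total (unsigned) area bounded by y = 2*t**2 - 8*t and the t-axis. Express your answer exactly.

The curve meets the t-axis where 2*t**2 - 8*t = 0, i.e. 2*t*(t - 4) = 0, at t = 0, 4.
On [0, 4] the curve lies below the axis; ∫[0,4] (2*t**2 - 8*t) dt = -64/3, giving area 64/3.

64/3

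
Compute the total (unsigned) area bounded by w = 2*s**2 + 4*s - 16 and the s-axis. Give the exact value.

The curve meets the s-axis where 2*s**2 + 4*s - 16 = 0, i.e. 2*(s - 2)*(s + 4) = 0, at s = -4, 2.
On [-4, 2] the curve lies below the axis; ∫[-4,2] (2*s**2 + 4*s - 16) ds = -72, giving area 72.

72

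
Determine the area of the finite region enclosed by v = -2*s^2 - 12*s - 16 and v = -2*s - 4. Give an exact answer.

Set the curves equal: -2*s^2 - 12*s - 16 = -2*s - 4, so -2*s^2 - 10*s - 12 = 0, which factors as -2*(s + 2)*(s + 3) = 0. The curves meet at s = -3, -2.
On [-3, -2], v = -2*s^2 - 12*s - 16 is on top; that piece has area ∫[-3,-2] (-2*s^2 - 10*s - 12) ds = 1/3.

1/3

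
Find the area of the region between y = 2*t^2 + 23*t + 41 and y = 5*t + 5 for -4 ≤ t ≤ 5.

1607/3

The difference (2*t^2 + 23*t + 41) - (5*t + 5) = 2*t^2 + 18*t + 36 changes sign at t = -3 inside [-4, 5], so split the integral there.
∫[-4,-3] (2*t^2 + 18*t + 36) dt = -7/3; the area of that piece is 7/3.
∫[-3,5] (2*t^2 + 18*t + 36) dt = 1600/3.
Total area = 7/3 + 1600/3 = 1607/3.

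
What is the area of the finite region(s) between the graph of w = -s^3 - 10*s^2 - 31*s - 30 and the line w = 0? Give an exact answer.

The curve meets the s-axis where -s^3 - 10*s^2 - 31*s - 30 = 0, i.e. -(s + 2)*(s + 3)*(s + 5) = 0, at s = -5, -3, -2.
On [-5, -3] the curve lies below the axis; ∫[-5,-3] (-s^3 - 10*s^2 - 31*s - 30) ds = -8/3, giving area 8/3.
On [-3, -2] the curve lies above the axis; ∫[-3,-2] (-s^3 - 10*s^2 - 31*s - 30) ds = 5/12, giving area 5/12.
Total area = 8/3 + 5/12 = 37/12.

37/12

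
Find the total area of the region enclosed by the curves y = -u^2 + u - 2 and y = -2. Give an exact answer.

1/6

Set the curves equal: -u^2 + u - 2 = -2, so -u^2 + u = 0, which factors as -u*(u - 1) = 0. The curves meet at u = 0, 1.
On [0, 1], y = -u^2 + u - 2 is on top; that piece has area ∫[0,1] (-u^2 + u) du = 1/6.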